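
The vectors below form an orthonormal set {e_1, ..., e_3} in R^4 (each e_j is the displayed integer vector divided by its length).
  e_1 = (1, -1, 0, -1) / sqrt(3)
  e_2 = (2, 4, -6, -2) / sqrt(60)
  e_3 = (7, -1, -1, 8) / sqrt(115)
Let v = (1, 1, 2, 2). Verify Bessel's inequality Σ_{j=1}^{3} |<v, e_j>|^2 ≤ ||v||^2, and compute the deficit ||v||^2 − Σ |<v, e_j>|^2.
Σ |<v, e_j>|^2 = 149/23; ||v||^2 = 10; deficit = 81/23

Write each e_j = u_j / sqrt(<u_j, u_j>) where u_j is the displayed integer vector. Then <v, e_j> = <v, u_j> / sqrt(<u_j, u_j>), so |<v, e_j>|^2 = <v, u_j>^2 / <u_j, u_j>.
Coefficients: <v, e_1> = -2/sqrt(3), <v, e_2> = -10/sqrt(60), <v, e_3> = 20/sqrt(115).
Square and sum: Σ |<v, e_j>|^2 = 149/23.
Compute ||v||^2 = v·v = 10.
Deficit = 10 − 149/23 = 81/23 ≥ 0, confirming Bessel's inequality. (The deficit equals ||v − Σ <v,e_j> e_j||^2, the squared distance from v to span{e_j}.)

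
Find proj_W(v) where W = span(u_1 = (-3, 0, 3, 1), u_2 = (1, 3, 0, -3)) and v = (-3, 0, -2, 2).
proj_W(v) = (-264/325, -423/325, 123/325, 464/325)

Set up U = [u_1 | ... | u_2] ∈ R^(4×2). The projector onto W = col(U) is P = U (U^T U)^(-1) U^T.
Compute U^T U =
  [19, -6]
  [-6, 19],
and U^T v = (5, -9).
Solve U^T U · c = U^T v for the coefficients: c = (41/325, -141/325). The projection is proj_W(v) = U c.
Check: (v - proj_W(v)) · u_1 = 0  (should be 0).
Check: (v - proj_W(v)) · u_2 = 0  (should be 0).
Result: proj_W(v) = (-264/325, -423/325, 123/325, 464/325).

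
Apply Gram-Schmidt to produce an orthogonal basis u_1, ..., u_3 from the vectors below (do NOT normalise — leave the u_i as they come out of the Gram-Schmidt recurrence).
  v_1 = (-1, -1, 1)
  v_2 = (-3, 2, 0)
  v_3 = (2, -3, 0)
Orthogonal basis:
  u_1 = (-1, -1, 1)
  u_2 = (-8/3, 7/3, -1/3)
  u_3 = (-5/19, -15/38, -25/38)

Apply the Gram-Schmidt recurrence
  u_1 = v_1
  u_i = v_i − Σ_{j<i} ((v_i · u_j) / (u_j · u_j)) · u_j.

Step by step this gives:
  u_1 = (-1, -1, 1)
  u_2 = (-8/3, 7/3, -1/3)
  u_3 = (-5/19, -15/38, -25/38)

Orthogonality check:
  u_2 · u_1 = 0 (should be 0)
  u_3 · u_1 = 0 (should be 0)
  u_3 · u_2 = 0 (should be 0)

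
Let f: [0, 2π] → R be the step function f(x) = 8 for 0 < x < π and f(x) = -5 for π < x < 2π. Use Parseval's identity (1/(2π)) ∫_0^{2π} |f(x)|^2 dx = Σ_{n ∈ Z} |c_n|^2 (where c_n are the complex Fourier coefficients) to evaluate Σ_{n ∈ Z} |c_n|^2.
Σ |c_n|^2 = 89/2

Parseval equates the L^2 energy of f (normalised by 1/(2π)) with the ℓ^2 sum of its Fourier coefficients: (1/(2π)) ∫_0^{2π} |f|^2 = Σ |c_n|^2.
Compute the left side: (1/(2π)) [∫_0^π 8^2 dx + ∫_π^{2π} (-5)^2 dx] = (1/(2π)) · (64π + 25π) = (64 + 25)/2 = 89/2.
So Σ_{n ∈ Z} |c_n|^2 = 89/2.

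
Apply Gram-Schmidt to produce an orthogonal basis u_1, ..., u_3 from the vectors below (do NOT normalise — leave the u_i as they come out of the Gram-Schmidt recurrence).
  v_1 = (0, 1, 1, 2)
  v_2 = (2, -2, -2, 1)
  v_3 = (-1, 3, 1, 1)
Orthogonal basis:
  u_1 = (0, 1, 1, 2)
  u_2 = (2, -5/3, -5/3, 5/3)
  u_3 = (5/37, 39/37, -35/37, -2/37)

Apply the Gram-Schmidt recurrence
  u_1 = v_1
  u_i = v_i − Σ_{j<i} ((v_i · u_j) / (u_j · u_j)) · u_j.

Step by step this gives:
  u_1 = (0, 1, 1, 2)
  u_2 = (2, -5/3, -5/3, 5/3)
  u_3 = (5/37, 39/37, -35/37, -2/37)

Orthogonality check:
  u_2 · u_1 = 0 (should be 0)
  u_3 · u_1 = 0 (should be 0)
  u_3 · u_2 = 0 (should be 0)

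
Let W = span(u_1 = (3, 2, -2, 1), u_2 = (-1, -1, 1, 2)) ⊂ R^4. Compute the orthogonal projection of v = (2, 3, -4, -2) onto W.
proj_W(v) = (327/101, 266/101, -266/101, -227/101)

Set up U = [u_1 | ... | u_2] ∈ R^(4×2). The projector onto W = col(U) is P = U (U^T U)^(-1) U^T.
Compute U^T U =
  [18, -5]
  [-5, 7],
and U^T v = (18, -13).
Solve U^T U · c = U^T v for the coefficients: c = (61/101, -144/101). The projection is proj_W(v) = U c.
Check: (v - proj_W(v)) · u_1 = 0  (should be 0).
Check: (v - proj_W(v)) · u_2 = 0  (should be 0).
Result: proj_W(v) = (327/101, 266/101, -266/101, -227/101).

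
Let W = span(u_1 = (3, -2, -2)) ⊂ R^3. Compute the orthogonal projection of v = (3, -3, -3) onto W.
proj_W(v) = (63/17, -42/17, -42/17)

Set up U = [u_1 | ... | u_1] ∈ R^(3×1). The projector onto W = col(U) is P = U (U^T U)^(-1) U^T.
Compute U^T U =
  [17],
and U^T v = (21).
Solve U^T U · c = U^T v for the coefficients: c = (21/17). The projection is proj_W(v) = U c.
Check: (v - proj_W(v)) · u_1 = 0  (should be 0).
Result: proj_W(v) = (63/17, -42/17, -42/17).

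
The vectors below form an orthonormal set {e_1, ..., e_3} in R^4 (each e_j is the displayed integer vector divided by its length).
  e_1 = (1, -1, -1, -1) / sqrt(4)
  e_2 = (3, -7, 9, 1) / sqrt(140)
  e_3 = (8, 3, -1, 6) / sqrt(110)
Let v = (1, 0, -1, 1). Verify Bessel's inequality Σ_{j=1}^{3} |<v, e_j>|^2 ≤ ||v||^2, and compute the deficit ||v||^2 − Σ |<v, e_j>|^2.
Σ |<v, e_j>|^2 = 381/154; ||v||^2 = 3; deficit = 81/154

Write each e_j = u_j / sqrt(<u_j, u_j>) where u_j is the displayed integer vector. Then <v, e_j> = <v, u_j> / sqrt(<u_j, u_j>), so |<v, e_j>|^2 = <v, u_j>^2 / <u_j, u_j>.
Coefficients: <v, e_1> = 1/sqrt(4), <v, e_2> = -5/sqrt(140), <v, e_3> = 15/sqrt(110).
Square and sum: Σ |<v, e_j>|^2 = 381/154.
Compute ||v||^2 = v·v = 3.
Deficit = 3 − 381/154 = 81/154 ≥ 0, confirming Bessel's inequality. (The deficit equals ||v − Σ <v,e_j> e_j||^2, the squared distance from v to span{e_j}.)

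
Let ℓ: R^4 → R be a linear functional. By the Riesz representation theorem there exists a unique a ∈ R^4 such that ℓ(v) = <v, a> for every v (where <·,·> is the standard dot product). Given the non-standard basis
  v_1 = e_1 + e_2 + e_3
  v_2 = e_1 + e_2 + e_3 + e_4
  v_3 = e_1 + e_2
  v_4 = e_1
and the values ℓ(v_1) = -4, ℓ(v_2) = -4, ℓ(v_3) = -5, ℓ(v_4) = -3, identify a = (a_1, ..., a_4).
a = (-3, -2, 1, 0)

Write a = (a_1, ..., a_4) in the standard basis. For each basis vector v_i, ℓ(v_i) = <v_i, a> is a linear equation in the a_j's. Collect the n equations into a matrix system V a = ℓ, where row i of V is v_i (expressed in the standard basis). Since V is invertible (lower-triangular with 1s on the diagonal, up to permutation), solve by back-substitution:
  V =
[[1, 1, 1, 0],
 [1, 1, 1, 1],
 [1, 1, 0, 0],
 [1, 0, 0, 0]]
  V a = (-4, -4, -5, -3)
Solving gives a = (-3, -2, 1, 0).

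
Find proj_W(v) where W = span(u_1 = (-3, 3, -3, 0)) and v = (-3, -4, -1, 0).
proj_W(v) = (0, 0, 0, 0)

Set up U = [u_1 | ... | u_1] ∈ R^(4×1). The projector onto W = col(U) is P = U (U^T U)^(-1) U^T.
Compute U^T U =
  [27],
and U^T v = (0).
Solve U^T U · c = U^T v for the coefficients: c = (0). The projection is proj_W(v) = U c.
Check: (v - proj_W(v)) · u_1 = 0  (should be 0).
Result: proj_W(v) = (0, 0, 0, 0).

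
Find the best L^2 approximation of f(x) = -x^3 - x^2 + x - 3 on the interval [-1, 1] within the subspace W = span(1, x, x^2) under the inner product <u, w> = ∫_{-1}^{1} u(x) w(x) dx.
g(x) = -x^2 + 2*x/5 - 3

The best approximation g ∈ W is the orthogonal projection of f onto W. Writing g = a_0 + a_1 x + a_2 x^2, the coefficients solve the normal equations G · a = b where
  G_{ij} = <φ_i, φ_j> and b_i = <f, φ_i>, with φ_0 = 1, φ_1 = x, φ_2 = x^2.
G =
  [2, 0, 2/3]
  [0, 2/3, 0]
  [2/3, 0, 2/5],
b = (-20/3, 4/15, -12/5).
Solving gives a_0 = -3, a_1 = 2/5, a_2 = -1, so
  g(x) = -x^2 + 2*x/5 - 3.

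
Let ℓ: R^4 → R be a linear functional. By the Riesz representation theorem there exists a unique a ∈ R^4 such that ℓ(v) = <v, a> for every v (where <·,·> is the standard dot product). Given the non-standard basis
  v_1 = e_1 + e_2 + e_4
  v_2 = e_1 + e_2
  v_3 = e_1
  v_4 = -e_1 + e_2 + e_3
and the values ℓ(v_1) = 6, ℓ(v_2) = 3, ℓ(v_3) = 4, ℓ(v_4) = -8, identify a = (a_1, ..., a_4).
a = (4, -1, -3, 3)

Write a = (a_1, ..., a_4) in the standard basis. For each basis vector v_i, ℓ(v_i) = <v_i, a> is a linear equation in the a_j's. Collect the n equations into a matrix system V a = ℓ, where row i of V is v_i (expressed in the standard basis). Since V is invertible (lower-triangular with 1s on the diagonal, up to permutation), solve by back-substitution:
  V =
[[1, 1, 0, 1],
 [1, 1, 0, 0],
 [1, 0, 0, 0],
 [-1, 1, 1, 0]]
  V a = (6, 3, 4, -8)
Solving gives a = (4, -1, -3, 3).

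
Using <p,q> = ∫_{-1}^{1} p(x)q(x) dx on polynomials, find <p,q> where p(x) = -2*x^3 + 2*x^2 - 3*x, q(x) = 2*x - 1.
<p,q> = -104/15

Expand the product: p(x)·q(x) = -4*x^4 + 6*x^3 - 8*x^2 + 3*x.
∫_{-1}^{1} of each monomial x^k gives [2/(k+1) if k even, 0 if k odd]. Integrating term-by-term (or equivalently evaluating the antiderivative F(x) = -4*x^5/5 + 3*x^4/2 - 8*x^3/3 + 3*x^2/2 at the endpoints):
  F(1) − F(−1) = -7/15 − (97/15) = -104/15.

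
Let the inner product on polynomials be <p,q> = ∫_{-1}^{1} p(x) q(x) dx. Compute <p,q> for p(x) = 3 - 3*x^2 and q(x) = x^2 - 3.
<p,q> = -56/5

Expand the product: p(x)·q(x) = -3*x^4 + 12*x^2 - 9.
∫_{-1}^{1} of each monomial x^k gives [2/(k+1) if k even, 0 if k odd]. Integrating term-by-term (or equivalently evaluating the antiderivative F(x) = -3*x^5/5 + 4*x^3 - 9*x at the endpoints):
  F(1) − F(−1) = -28/5 − (28/5) = -56/5.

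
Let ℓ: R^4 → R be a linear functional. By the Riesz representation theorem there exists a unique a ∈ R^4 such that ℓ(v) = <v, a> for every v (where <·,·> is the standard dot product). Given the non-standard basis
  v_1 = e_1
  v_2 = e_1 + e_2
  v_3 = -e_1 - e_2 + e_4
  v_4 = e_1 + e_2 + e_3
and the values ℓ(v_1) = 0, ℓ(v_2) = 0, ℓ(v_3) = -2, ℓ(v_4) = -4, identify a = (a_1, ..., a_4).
a = (0, 0, -4, -2)

Write a = (a_1, ..., a_4) in the standard basis. For each basis vector v_i, ℓ(v_i) = <v_i, a> is a linear equation in the a_j's. Collect the n equations into a matrix system V a = ℓ, where row i of V is v_i (expressed in the standard basis). Since V is invertible (lower-triangular with 1s on the diagonal, up to permutation), solve by back-substitution:
  V =
[[1, 0, 0, 0],
 [1, 1, 0, 0],
 [-1, -1, 0, 1],
 [1, 1, 1, 0]]
  V a = (0, 0, -2, -4)
Solving gives a = (0, 0, -4, -2).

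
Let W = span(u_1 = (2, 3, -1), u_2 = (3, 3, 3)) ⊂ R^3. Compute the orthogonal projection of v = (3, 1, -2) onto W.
proj_W(v) = (17/13, 59/26, -41/26)

Set up U = [u_1 | ... | u_2] ∈ R^(3×2). The projector onto W = col(U) is P = U (U^T U)^(-1) U^T.
Compute U^T U =
  [14, 12]
  [12, 27],
and U^T v = (11, 6).
Solve U^T U · c = U^T v for the coefficients: c = (25/26, -8/39). The projection is proj_W(v) = U c.
Check: (v - proj_W(v)) · u_1 = 0  (should be 0).
Check: (v - proj_W(v)) · u_2 = 0  (should be 0).
Result: proj_W(v) = (17/13, 59/26, -41/26).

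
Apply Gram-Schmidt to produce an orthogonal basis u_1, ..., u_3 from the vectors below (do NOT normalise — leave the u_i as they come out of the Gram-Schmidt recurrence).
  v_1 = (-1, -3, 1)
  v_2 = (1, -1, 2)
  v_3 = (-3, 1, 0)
Orthogonal basis:
  u_1 = (-1, -3, 1)
  u_2 = (15/11, 1/11, 18/11)
  u_3 = (-9/5, 27/25, 36/25)

Apply the Gram-Schmidt recurrence
  u_1 = v_1
  u_i = v_i − Σ_{j<i} ((v_i · u_j) / (u_j · u_j)) · u_j.

Step by step this gives:
  u_1 = (-1, -3, 1)
  u_2 = (15/11, 1/11, 18/11)
  u_3 = (-9/5, 27/25, 36/25)

Orthogonality check:
  u_2 · u_1 = 0 (should be 0)
  u_3 · u_1 = 0 (should be 0)
  u_3 · u_2 = 0 (should be 0)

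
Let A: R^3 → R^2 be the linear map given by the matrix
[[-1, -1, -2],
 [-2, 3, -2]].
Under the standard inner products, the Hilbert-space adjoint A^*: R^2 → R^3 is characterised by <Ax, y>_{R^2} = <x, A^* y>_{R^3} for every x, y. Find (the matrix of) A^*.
A^* = A^T =
[[-1, -2],
 [-1, 3],
 [-2, -2]]

For real matrices with standard dot products, the defining identity <Ax, y> = <x, A^* y> gives (Ax)^T y = x^T (A^*) y, i.e. x^T A^T y = x^T (A^*) y. Since this holds for all x, y, we must have A^* = A^T. Therefore
A^* =
[[-1, -2],
 [-1, 3],
 [-2, -2]].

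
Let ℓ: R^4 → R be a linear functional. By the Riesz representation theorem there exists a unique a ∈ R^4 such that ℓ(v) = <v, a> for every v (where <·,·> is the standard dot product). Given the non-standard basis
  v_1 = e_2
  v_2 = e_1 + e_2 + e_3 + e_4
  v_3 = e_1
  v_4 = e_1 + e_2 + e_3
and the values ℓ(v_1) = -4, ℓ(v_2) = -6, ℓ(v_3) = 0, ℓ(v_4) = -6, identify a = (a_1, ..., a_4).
a = (0, -4, -2, 0)

Write a = (a_1, ..., a_4) in the standard basis. For each basis vector v_i, ℓ(v_i) = <v_i, a> is a linear equation in the a_j's. Collect the n equations into a matrix system V a = ℓ, where row i of V is v_i (expressed in the standard basis). Since V is invertible (lower-triangular with 1s on the diagonal, up to permutation), solve by back-substitution:
  V =
[[0, 1, 0, 0],
 [1, 1, 1, 1],
 [1, 0, 0, 0],
 [1, 1, 1, 0]]
  V a = (-4, -6, 0, -6)
Solving gives a = (0, -4, -2, 0).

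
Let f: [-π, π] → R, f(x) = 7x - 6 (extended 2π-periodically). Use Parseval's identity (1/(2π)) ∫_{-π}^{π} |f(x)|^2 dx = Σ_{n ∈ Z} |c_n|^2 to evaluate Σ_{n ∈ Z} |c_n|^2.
Σ |c_n|^2 = 49π^2/3 + 36

Expand and integrate term by term over [-π, π]:
  ∫ (7x)^2 dx = 49·(2π^3/3); ∫ 2·7·(-6)·x dx = 0 (odd integrand); ∫ (-6)^2 dx = 36·2π.
So (1/(2π)) ∫_{-π}^{π} (7x - 6)^2 dx = 49π^2/3 + 36 = 49π^2/3 + 36.
Parseval ⇒ Σ |c_n|^2 = 49π^2/3 + 36.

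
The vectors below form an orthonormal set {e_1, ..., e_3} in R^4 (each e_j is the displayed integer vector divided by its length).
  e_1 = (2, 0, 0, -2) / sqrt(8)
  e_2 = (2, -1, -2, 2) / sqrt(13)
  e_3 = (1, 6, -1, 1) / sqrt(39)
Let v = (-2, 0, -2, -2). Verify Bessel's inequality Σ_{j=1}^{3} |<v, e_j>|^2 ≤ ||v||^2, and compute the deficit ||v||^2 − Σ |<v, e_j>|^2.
Σ |<v, e_j>|^2 = 4/3; ||v||^2 = 12; deficit = 32/3

Write each e_j = u_j / sqrt(<u_j, u_j>) where u_j is the displayed integer vector. Then <v, e_j> = <v, u_j> / sqrt(<u_j, u_j>), so |<v, e_j>|^2 = <v, u_j>^2 / <u_j, u_j>.
Coefficients: <v, e_1> = 0/sqrt(8), <v, e_2> = -4/sqrt(13), <v, e_3> = -2/sqrt(39).
Square and sum: Σ |<v, e_j>|^2 = 4/3.
Compute ||v||^2 = v·v = 12.
Deficit = 12 − 4/3 = 32/3 ≥ 0, confirming Bessel's inequality. (The deficit equals ||v − Σ <v,e_j> e_j||^2, the squared distance from v to span{e_j}.)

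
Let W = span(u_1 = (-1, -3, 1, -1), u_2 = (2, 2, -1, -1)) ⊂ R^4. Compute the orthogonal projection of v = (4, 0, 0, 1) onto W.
proj_W(v) = (41/28, 5/4, -19/28, -25/28)

Set up U = [u_1 | ... | u_2] ∈ R^(4×2). The projector onto W = col(U) is P = U (U^T U)^(-1) U^T.
Compute U^T U =
  [12, -8]
  [-8, 10],
and U^T v = (-5, 7).
Solve U^T U · c = U^T v for the coefficients: c = (3/28, 11/14). The projection is proj_W(v) = U c.
Check: (v - proj_W(v)) · u_1 = 0  (should be 0).
Check: (v - proj_W(v)) · u_2 = 0  (should be 0).
Result: proj_W(v) = (41/28, 5/4, -19/28, -25/28).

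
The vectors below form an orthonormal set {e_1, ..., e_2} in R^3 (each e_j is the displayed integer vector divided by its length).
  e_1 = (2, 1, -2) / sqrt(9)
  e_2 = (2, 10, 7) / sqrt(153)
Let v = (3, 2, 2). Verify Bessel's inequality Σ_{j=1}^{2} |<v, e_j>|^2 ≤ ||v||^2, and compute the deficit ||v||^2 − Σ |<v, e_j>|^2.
Σ |<v, e_j>|^2 = 208/17; ||v||^2 = 17; deficit = 81/17

Write each e_j = u_j / sqrt(<u_j, u_j>) where u_j is the displayed integer vector. Then <v, e_j> = <v, u_j> / sqrt(<u_j, u_j>), so |<v, e_j>|^2 = <v, u_j>^2 / <u_j, u_j>.
Coefficients: <v, e_1> = 4/sqrt(9), <v, e_2> = 40/sqrt(153).
Square and sum: Σ |<v, e_j>|^2 = 208/17.
Compute ||v||^2 = v·v = 17.
Deficit = 17 − 208/17 = 81/17 ≥ 0, confirming Bessel's inequality. (The deficit equals ||v − Σ <v,e_j> e_j||^2, the squared distance from v to span{e_j}.)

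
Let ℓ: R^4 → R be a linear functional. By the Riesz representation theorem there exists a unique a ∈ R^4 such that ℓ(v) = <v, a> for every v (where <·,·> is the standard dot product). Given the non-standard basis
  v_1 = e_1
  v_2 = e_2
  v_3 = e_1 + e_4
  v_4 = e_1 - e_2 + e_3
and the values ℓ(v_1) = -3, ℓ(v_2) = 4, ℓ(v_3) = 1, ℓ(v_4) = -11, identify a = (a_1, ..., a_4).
a = (-3, 4, -4, 4)

Write a = (a_1, ..., a_4) in the standard basis. For each basis vector v_i, ℓ(v_i) = <v_i, a> is a linear equation in the a_j's. Collect the n equations into a matrix system V a = ℓ, where row i of V is v_i (expressed in the standard basis). Since V is invertible (lower-triangular with 1s on the diagonal, up to permutation), solve by back-substitution:
  V =
[[1, 0, 0, 0],
 [0, 1, 0, 0],
 [1, 0, 0, 1],
 [1, -1, 1, 0]]
  V a = (-3, 4, 1, -11)
Solving gives a = (-3, 4, -4, 4).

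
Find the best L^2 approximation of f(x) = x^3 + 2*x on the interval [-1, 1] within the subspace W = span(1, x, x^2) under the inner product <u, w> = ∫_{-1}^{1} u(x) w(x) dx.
g(x) = 13*x/5

The best approximation g ∈ W is the orthogonal projection of f onto W. Writing g = a_0 + a_1 x + a_2 x^2, the coefficients solve the normal equations G · a = b where
  G_{ij} = <φ_i, φ_j> and b_i = <f, φ_i>, with φ_0 = 1, φ_1 = x, φ_2 = x^2.
G =
  [2, 0, 2/3]
  [0, 2/3, 0]
  [2/3, 0, 2/5],
b = (0, 26/15, 0).
Solving gives a_0 = 0, a_1 = 13/5, a_2 = 0, so
  g(x) = 13*x/5.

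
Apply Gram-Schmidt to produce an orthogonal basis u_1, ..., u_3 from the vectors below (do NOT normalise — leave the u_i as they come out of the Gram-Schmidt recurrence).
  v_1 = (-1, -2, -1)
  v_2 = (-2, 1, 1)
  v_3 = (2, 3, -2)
Orthogonal basis:
  u_1 = (-1, -2, -1)
  u_2 = (-13/6, 2/3, 5/6)
  u_3 = (-17/35, 51/35, -17/7)

Apply the Gram-Schmidt recurrence
  u_1 = v_1
  u_i = v_i − Σ_{j<i} ((v_i · u_j) / (u_j · u_j)) · u_j.

Step by step this gives:
  u_1 = (-1, -2, -1)
  u_2 = (-13/6, 2/3, 5/6)
  u_3 = (-17/35, 51/35, -17/7)

Orthogonality check:
  u_2 · u_1 = 0 (should be 0)
  u_3 · u_1 = 0 (should be 0)
  u_3 · u_2 = 0 (should be 0)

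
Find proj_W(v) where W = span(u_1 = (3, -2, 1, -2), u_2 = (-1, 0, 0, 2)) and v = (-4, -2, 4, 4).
proj_W(v) = (-60/41, -48/41, 24/41, 216/41)

Set up U = [u_1 | ... | u_2] ∈ R^(4×2). The projector onto W = col(U) is P = U (U^T U)^(-1) U^T.
Compute U^T U =
  [18, -7]
  [-7, 5],
and U^T v = (-12, 12).
Solve U^T U · c = U^T v for the coefficients: c = (24/41, 132/41). The projection is proj_W(v) = U c.
Check: (v - proj_W(v)) · u_1 = 0  (should be 0).
Check: (v - proj_W(v)) · u_2 = 0  (should be 0).
Result: proj_W(v) = (-60/41, -48/41, 24/41, 216/41).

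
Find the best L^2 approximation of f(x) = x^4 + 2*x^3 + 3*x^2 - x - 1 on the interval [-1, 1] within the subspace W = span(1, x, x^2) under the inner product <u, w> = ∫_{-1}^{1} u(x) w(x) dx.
g(x) = 27*x^2/7 + x/5 - 38/35

The best approximation g ∈ W is the orthogonal projection of f onto W. Writing g = a_0 + a_1 x + a_2 x^2, the coefficients solve the normal equations G · a = b where
  G_{ij} = <φ_i, φ_j> and b_i = <f, φ_i>, with φ_0 = 1, φ_1 = x, φ_2 = x^2.
G =
  [2, 0, 2/3]
  [0, 2/3, 0]
  [2/3, 0, 2/5],
b = (2/5, 2/15, 86/105).
Solving gives a_0 = -38/35, a_1 = 1/5, a_2 = 27/7, so
  g(x) = 27*x^2/7 + x/5 - 38/35.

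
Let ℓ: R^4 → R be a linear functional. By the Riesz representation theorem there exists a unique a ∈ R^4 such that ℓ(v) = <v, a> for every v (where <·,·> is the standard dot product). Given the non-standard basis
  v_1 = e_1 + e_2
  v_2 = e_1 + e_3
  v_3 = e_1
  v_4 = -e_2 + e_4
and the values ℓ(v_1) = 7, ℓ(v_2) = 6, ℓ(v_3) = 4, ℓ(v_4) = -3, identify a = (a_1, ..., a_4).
a = (4, 3, 2, 0)

Write a = (a_1, ..., a_4) in the standard basis. For each basis vector v_i, ℓ(v_i) = <v_i, a> is a linear equation in the a_j's. Collect the n equations into a matrix system V a = ℓ, where row i of V is v_i (expressed in the standard basis). Since V is invertible (lower-triangular with 1s on the diagonal, up to permutation), solve by back-substitution:
  V =
[[1, 1, 0, 0],
 [1, 0, 1, 0],
 [1, 0, 0, 0],
 [0, -1, 0, 1]]
  V a = (7, 6, 4, -3)
Solving gives a = (4, 3, 2, 0).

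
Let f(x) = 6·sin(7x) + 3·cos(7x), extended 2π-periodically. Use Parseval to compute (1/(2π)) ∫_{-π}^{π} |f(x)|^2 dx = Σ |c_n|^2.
Σ |c_n|^2 = 45/2

Expand |f|^2 and use orthogonality of {sin(nx), cos(mx)} on [-π, π]:
  ∫_{-π}^{π} sin(nx)^2 dx = π, ∫ cos(mx)^2 dx = π, and cross terms integrate to 0.
So ∫_{-π}^{π} f(x)^2 dx = 6^2 · π + 3^2 · π = (36 + 9)π.
Divide by 2π: (36 + 9)/2 = 45/2.
By Parseval, this equals Σ |c_n|^2.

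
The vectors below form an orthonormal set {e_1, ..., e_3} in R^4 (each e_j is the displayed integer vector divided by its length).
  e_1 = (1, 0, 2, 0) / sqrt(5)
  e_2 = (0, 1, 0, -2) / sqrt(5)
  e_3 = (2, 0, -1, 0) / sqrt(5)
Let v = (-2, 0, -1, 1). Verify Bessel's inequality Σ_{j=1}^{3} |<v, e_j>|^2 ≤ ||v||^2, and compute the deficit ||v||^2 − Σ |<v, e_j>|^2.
Σ |<v, e_j>|^2 = 29/5; ||v||^2 = 6; deficit = 1/5

Write each e_j = u_j / sqrt(<u_j, u_j>) where u_j is the displayed integer vector. Then <v, e_j> = <v, u_j> / sqrt(<u_j, u_j>), so |<v, e_j>|^2 = <v, u_j>^2 / <u_j, u_j>.
Coefficients: <v, e_1> = -4/sqrt(5), <v, e_2> = -2/sqrt(5), <v, e_3> = -3/sqrt(5).
Square and sum: Σ |<v, e_j>|^2 = 29/5.
Compute ||v||^2 = v·v = 6.
Deficit = 6 − 29/5 = 1/5 ≥ 0, confirming Bessel's inequality. (The deficit equals ||v − Σ <v,e_j> e_j||^2, the squared distance from v to span{e_j}.)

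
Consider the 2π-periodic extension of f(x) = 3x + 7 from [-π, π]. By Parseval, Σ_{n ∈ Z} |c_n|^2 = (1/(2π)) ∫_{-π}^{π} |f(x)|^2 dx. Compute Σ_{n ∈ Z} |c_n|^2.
Σ |c_n|^2 = 3π^2 + 49

Expand and integrate term by term over [-π, π]:
  ∫ (3x)^2 dx = 9·(2π^3/3); ∫ 2·3·(7)·x dx = 0 (odd integrand); ∫ 7^2 dx = 49·2π.
So (1/(2π)) ∫_{-π}^{π} (3x + 7)^2 dx = 9π^2/3 + 49 = 3π^2 + 49.
Parseval ⇒ Σ |c_n|^2 = 3π^2 + 49.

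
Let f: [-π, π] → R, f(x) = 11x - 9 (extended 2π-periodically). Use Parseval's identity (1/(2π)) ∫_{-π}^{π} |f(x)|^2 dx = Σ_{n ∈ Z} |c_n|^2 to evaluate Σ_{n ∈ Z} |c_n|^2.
Σ |c_n|^2 = 121π^2/3 + 81

Expand and integrate term by term over [-π, π]:
  ∫ (11x)^2 dx = 121·(2π^3/3); ∫ 2·11·(-9)·x dx = 0 (odd integrand); ∫ (-9)^2 dx = 81·2π.
So (1/(2π)) ∫_{-π}^{π} (11x - 9)^2 dx = 121π^2/3 + 81 = 121π^2/3 + 81.
Parseval ⇒ Σ |c_n|^2 = 121π^2/3 + 81.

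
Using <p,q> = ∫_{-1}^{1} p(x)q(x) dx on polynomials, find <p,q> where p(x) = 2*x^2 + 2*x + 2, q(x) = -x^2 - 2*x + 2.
<p,q> = 88/15

Expand the product: p(x)·q(x) = -2*x^4 - 6*x^3 - 2*x^2 + 4.
∫_{-1}^{1} of each monomial x^k gives [2/(k+1) if k even, 0 if k odd]. Integrating term-by-term (or equivalently evaluating the antiderivative F(x) = -2*x^5/5 - 3*x^4/2 - 2*x^3/3 + 4*x at the endpoints):
  F(1) − F(−1) = 43/30 − (-133/30) = 88/15.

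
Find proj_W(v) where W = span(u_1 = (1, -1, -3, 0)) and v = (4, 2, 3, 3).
proj_W(v) = (-7/11, 7/11, 21/11, 0)

Set up U = [u_1 | ... | u_1] ∈ R^(4×1). The projector onto W = col(U) is P = U (U^T U)^(-1) U^T.
Compute U^T U =
  [11],
and U^T v = (-7).
Solve U^T U · c = U^T v for the coefficients: c = (-7/11). The projection is proj_W(v) = U c.
Check: (v - proj_W(v)) · u_1 = 0  (should be 0).
Result: proj_W(v) = (-7/11, 7/11, 21/11, 0).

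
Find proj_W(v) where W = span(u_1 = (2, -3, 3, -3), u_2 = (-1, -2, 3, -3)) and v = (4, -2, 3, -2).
proj_W(v) = (847/229, -665/229, 492/229, -492/229)

Set up U = [u_1 | ... | u_2] ∈ R^(4×2). The projector onto W = col(U) is P = U (U^T U)^(-1) U^T.
Compute U^T U =
  [31, 22]
  [22, 23],
and U^T v = (29, 15).
Solve U^T U · c = U^T v for the coefficients: c = (337/229, -173/229). The projection is proj_W(v) = U c.
Check: (v - proj_W(v)) · u_1 = 0  (should be 0).
Check: (v - proj_W(v)) · u_2 = 0  (should be 0).
Result: proj_W(v) = (847/229, -665/229, 492/229, -492/229).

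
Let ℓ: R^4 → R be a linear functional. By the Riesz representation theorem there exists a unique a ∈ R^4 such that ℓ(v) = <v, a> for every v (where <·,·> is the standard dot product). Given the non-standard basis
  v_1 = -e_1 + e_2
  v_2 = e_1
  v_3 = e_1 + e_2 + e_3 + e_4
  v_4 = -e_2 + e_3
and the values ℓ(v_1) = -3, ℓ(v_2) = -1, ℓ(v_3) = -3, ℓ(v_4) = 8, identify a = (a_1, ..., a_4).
a = (-1, -4, 4, -2)

Write a = (a_1, ..., a_4) in the standard basis. For each basis vector v_i, ℓ(v_i) = <v_i, a> is a linear equation in the a_j's. Collect the n equations into a matrix system V a = ℓ, where row i of V is v_i (expressed in the standard basis). Since V is invertible (lower-triangular with 1s on the diagonal, up to permutation), solve by back-substitution:
  V =
[[-1, 1, 0, 0],
 [1, 0, 0, 0],
 [1, 1, 1, 1],
 [0, -1, 1, 0]]
  V a = (-3, -1, -3, 8)
Solving gives a = (-1, -4, 4, -2).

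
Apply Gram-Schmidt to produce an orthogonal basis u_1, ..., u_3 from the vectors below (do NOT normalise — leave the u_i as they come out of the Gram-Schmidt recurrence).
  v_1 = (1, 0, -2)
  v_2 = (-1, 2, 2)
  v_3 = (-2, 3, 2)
Orthogonal basis:
  u_1 = (1, 0, -2)
  u_2 = (0, 2, 0)
  u_3 = (-4/5, 0, -2/5)

Apply the Gram-Schmidt recurrence
  u_1 = v_1
  u_i = v_i − Σ_{j<i} ((v_i · u_j) / (u_j · u_j)) · u_j.

Step by step this gives:
  u_1 = (1, 0, -2)
  u_2 = (0, 2, 0)
  u_3 = (-4/5, 0, -2/5)

Orthogonality check:
  u_2 · u_1 = 0 (should be 0)
  u_3 · u_1 = 0 (should be 0)
  u_3 · u_2 = 0 (should be 0)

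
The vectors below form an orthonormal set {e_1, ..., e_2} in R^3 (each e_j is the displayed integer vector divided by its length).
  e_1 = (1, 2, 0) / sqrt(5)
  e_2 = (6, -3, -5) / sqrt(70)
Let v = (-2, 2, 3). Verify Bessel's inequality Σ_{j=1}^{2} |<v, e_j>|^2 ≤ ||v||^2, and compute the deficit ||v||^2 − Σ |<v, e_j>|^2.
Σ |<v, e_j>|^2 = 229/14; ||v||^2 = 17; deficit = 9/14

Write each e_j = u_j / sqrt(<u_j, u_j>) where u_j is the displayed integer vector. Then <v, e_j> = <v, u_j> / sqrt(<u_j, u_j>), so |<v, e_j>|^2 = <v, u_j>^2 / <u_j, u_j>.
Coefficients: <v, e_1> = 2/sqrt(5), <v, e_2> = -33/sqrt(70).
Square and sum: Σ |<v, e_j>|^2 = 229/14.
Compute ||v||^2 = v·v = 17.
Deficit = 17 − 229/14 = 9/14 ≥ 0, confirming Bessel's inequality. (The deficit equals ||v − Σ <v,e_j> e_j||^2, the squared distance from v to span{e_j}.)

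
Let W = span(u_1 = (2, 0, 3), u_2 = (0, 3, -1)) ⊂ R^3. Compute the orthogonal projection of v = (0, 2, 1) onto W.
proj_W(v) = (90/121, 222/121, 61/121)

Set up U = [u_1 | ... | u_2] ∈ R^(3×2). The projector onto W = col(U) is P = U (U^T U)^(-1) U^T.
Compute U^T U =
  [13, -3]
  [-3, 10],
and U^T v = (3, 5).
Solve U^T U · c = U^T v for the coefficients: c = (45/121, 74/121). The projection is proj_W(v) = U c.
Check: (v - proj_W(v)) · u_1 = 0  (should be 0).
Check: (v - proj_W(v)) · u_2 = 0  (should be 0).
Result: proj_W(v) = (90/121, 222/121, 61/121).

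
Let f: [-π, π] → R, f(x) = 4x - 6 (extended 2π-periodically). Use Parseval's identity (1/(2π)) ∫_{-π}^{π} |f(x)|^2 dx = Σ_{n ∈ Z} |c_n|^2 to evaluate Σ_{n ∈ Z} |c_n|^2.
Σ |c_n|^2 = 16π^2/3 + 36

Expand and integrate term by term over [-π, π]:
  ∫ (4x)^2 dx = 16·(2π^3/3); ∫ 2·4·(-6)·x dx = 0 (odd integrand); ∫ (-6)^2 dx = 36·2π.
So (1/(2π)) ∫_{-π}^{π} (4x - 6)^2 dx = 16π^2/3 + 36 = 16π^2/3 + 36.
Parseval ⇒ Σ |c_n|^2 = 16π^2/3 + 36.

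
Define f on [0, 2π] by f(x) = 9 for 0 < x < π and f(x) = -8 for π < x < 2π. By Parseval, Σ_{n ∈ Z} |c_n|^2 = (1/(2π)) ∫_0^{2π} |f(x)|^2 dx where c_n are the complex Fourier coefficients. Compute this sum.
Σ |c_n|^2 = 145/2

Parseval equates the L^2 energy of f (normalised by 1/(2π)) with the ℓ^2 sum of its Fourier coefficients: (1/(2π)) ∫_0^{2π} |f|^2 = Σ |c_n|^2.
Compute the left side: (1/(2π)) [∫_0^π 9^2 dx + ∫_π^{2π} (-8)^2 dx] = (1/(2π)) · (81π + 64π) = (81 + 64)/2 = 145/2.
So Σ_{n ∈ Z} |c_n|^2 = 145/2.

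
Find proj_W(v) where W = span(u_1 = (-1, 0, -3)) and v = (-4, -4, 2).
proj_W(v) = (1/5, 0, 3/5)

Set up U = [u_1 | ... | u_1] ∈ R^(3×1). The projector onto W = col(U) is P = U (U^T U)^(-1) U^T.
Compute U^T U =
  [10],
and U^T v = (-2).
Solve U^T U · c = U^T v for the coefficients: c = (-1/5). The projection is proj_W(v) = U c.
Check: (v - proj_W(v)) · u_1 = 0  (should be 0).
Result: proj_W(v) = (1/5, 0, 3/5).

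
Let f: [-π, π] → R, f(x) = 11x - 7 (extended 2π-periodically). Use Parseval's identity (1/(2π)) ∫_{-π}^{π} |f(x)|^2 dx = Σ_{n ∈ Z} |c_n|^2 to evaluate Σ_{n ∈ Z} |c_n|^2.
Σ |c_n|^2 = 121π^2/3 + 49

Expand and integrate term by term over [-π, π]:
  ∫ (11x)^2 dx = 121·(2π^3/3); ∫ 2·11·(-7)·x dx = 0 (odd integrand); ∫ (-7)^2 dx = 49·2π.
So (1/(2π)) ∫_{-π}^{π} (11x - 7)^2 dx = 121π^2/3 + 49 = 121π^2/3 + 49.
Parseval ⇒ Σ |c_n|^2 = 121π^2/3 + 49.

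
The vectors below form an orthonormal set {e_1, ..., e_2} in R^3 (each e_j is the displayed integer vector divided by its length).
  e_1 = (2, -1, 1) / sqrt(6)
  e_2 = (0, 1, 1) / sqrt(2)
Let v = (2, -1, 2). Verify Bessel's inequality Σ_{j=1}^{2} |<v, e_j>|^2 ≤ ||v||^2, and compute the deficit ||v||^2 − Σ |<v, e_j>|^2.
Σ |<v, e_j>|^2 = 26/3; ||v||^2 = 9; deficit = 1/3

Write each e_j = u_j / sqrt(<u_j, u_j>) where u_j is the displayed integer vector. Then <v, e_j> = <v, u_j> / sqrt(<u_j, u_j>), so |<v, e_j>|^2 = <v, u_j>^2 / <u_j, u_j>.
Coefficients: <v, e_1> = 7/sqrt(6), <v, e_2> = 1/sqrt(2).
Square and sum: Σ |<v, e_j>|^2 = 26/3.
Compute ||v||^2 = v·v = 9.
Deficit = 9 − 26/3 = 1/3 ≥ 0, confirming Bessel's inequality. (The deficit equals ||v − Σ <v,e_j> e_j||^2, the squared distance from v to span{e_j}.)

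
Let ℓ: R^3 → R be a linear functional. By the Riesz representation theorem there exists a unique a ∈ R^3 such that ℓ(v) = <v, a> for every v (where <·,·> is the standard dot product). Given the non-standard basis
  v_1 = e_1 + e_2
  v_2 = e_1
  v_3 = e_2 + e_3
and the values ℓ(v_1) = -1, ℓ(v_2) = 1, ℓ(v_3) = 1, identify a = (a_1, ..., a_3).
a = (1, -2, 3)

Write a = (a_1, ..., a_3) in the standard basis. For each basis vector v_i, ℓ(v_i) = <v_i, a> is a linear equation in the a_j's. Collect the n equations into a matrix system V a = ℓ, where row i of V is v_i (expressed in the standard basis). Since V is invertible (lower-triangular with 1s on the diagonal, up to permutation), solve by back-substitution:
  V =
[[1, 1, 0],
 [1, 0, 0],
 [0, 1, 1]]
  V a = (-1, 1, 1)
Solving gives a = (1, -2, 3).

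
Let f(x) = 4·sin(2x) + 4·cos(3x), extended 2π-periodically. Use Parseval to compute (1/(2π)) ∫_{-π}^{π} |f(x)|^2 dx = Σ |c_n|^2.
Σ |c_n|^2 = 16

Expand |f|^2 and use orthogonality of {sin(nx), cos(mx)} on [-π, π]:
  ∫_{-π}^{π} sin(nx)^2 dx = π, ∫ cos(mx)^2 dx = π, and cross terms integrate to 0.
So ∫_{-π}^{π} f(x)^2 dx = 4^2 · π + 4^2 · π = (16 + 16)π.
Divide by 2π: (16 + 16)/2 = 16.
By Parseval, this equals Σ |c_n|^2.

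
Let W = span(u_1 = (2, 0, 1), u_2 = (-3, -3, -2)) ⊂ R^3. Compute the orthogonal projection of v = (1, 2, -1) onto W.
proj_W(v) = (13/46, 81/46, 10/23)

Set up U = [u_1 | ... | u_2] ∈ R^(3×2). The projector onto W = col(U) is P = U (U^T U)^(-1) U^T.
Compute U^T U =
  [5, -8]
  [-8, 22],
and U^T v = (1, -7).
Solve U^T U · c = U^T v for the coefficients: c = (-17/23, -27/46). The projection is proj_W(v) = U c.
Check: (v - proj_W(v)) · u_1 = 0  (should be 0).
Check: (v - proj_W(v)) · u_2 = 0  (should be 0).
Result: proj_W(v) = (13/46, 81/46, 10/23).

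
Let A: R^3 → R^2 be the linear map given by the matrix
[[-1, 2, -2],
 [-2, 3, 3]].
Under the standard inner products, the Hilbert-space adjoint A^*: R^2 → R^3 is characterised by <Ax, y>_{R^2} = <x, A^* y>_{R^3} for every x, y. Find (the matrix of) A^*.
A^* = A^T =
[[-1, -2],
 [2, 3],
 [-2, 3]]

For real matrices with standard dot products, the defining identity <Ax, y> = <x, A^* y> gives (Ax)^T y = x^T (A^*) y, i.e. x^T A^T y = x^T (A^*) y. Since this holds for all x, y, we must have A^* = A^T. Therefore
A^* =
[[-1, -2],
 [2, 3],
 [-2, 3]].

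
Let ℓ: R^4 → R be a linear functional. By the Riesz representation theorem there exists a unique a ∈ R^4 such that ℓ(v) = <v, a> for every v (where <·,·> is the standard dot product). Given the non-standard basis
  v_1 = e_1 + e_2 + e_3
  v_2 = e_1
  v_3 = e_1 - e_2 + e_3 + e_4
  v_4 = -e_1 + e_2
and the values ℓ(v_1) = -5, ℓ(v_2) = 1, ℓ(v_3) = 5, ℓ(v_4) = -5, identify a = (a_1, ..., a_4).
a = (1, -4, -2, 2)

Write a = (a_1, ..., a_4) in the standard basis. For each basis vector v_i, ℓ(v_i) = <v_i, a> is a linear equation in the a_j's. Collect the n equations into a matrix system V a = ℓ, where row i of V is v_i (expressed in the standard basis). Since V is invertible (lower-triangular with 1s on the diagonal, up to permutation), solve by back-substitution:
  V =
[[1, 1, 1, 0],
 [1, 0, 0, 0],
 [1, -1, 1, 1],
 [-1, 1, 0, 0]]
  V a = (-5, 1, 5, -5)
Solving gives a = (1, -4, -2, 2).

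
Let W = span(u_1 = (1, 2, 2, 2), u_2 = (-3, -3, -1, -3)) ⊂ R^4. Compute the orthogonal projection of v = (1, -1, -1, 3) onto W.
proj_W(v) = (107/75, 11/15, -17/25, 11/15)

Set up U = [u_1 | ... | u_2] ∈ R^(4×2). The projector onto W = col(U) is P = U (U^T U)^(-1) U^T.
Compute U^T U =
  [13, -17]
  [-17, 28],
and U^T v = (3, -8).
Solve U^T U · c = U^T v for the coefficients: c = (-52/75, -53/75). The projection is proj_W(v) = U c.
Check: (v - proj_W(v)) · u_1 = 0  (should be 0).
Check: (v - proj_W(v)) · u_2 = 0  (should be 0).
Result: proj_W(v) = (107/75, 11/15, -17/25, 11/15).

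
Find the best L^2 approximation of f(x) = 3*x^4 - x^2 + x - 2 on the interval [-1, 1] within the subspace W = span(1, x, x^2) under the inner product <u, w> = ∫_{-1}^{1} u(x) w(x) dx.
g(x) = 11*x^2/7 + x - 79/35

The best approximation g ∈ W is the orthogonal projection of f onto W. Writing g = a_0 + a_1 x + a_2 x^2, the coefficients solve the normal equations G · a = b where
  G_{ij} = <φ_i, φ_j> and b_i = <f, φ_i>, with φ_0 = 1, φ_1 = x, φ_2 = x^2.
G =
  [2, 0, 2/3]
  [0, 2/3, 0]
  [2/3, 0, 2/5],
b = (-52/15, 2/3, -92/105).
Solving gives a_0 = -79/35, a_1 = 1, a_2 = 11/7, so
  g(x) = 11*x^2/7 + x - 79/35.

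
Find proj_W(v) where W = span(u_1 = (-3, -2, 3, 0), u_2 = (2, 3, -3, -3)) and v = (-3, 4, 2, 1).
proj_W(v) = (-300/241, -65/241, 219/241, -243/241)

Set up U = [u_1 | ... | u_2] ∈ R^(4×2). The projector onto W = col(U) is P = U (U^T U)^(-1) U^T.
Compute U^T U =
  [22, -21]
  [-21, 31],
and U^T v = (7, -3).
Solve U^T U · c = U^T v for the coefficients: c = (154/241, 81/241). The projection is proj_W(v) = U c.
Check: (v - proj_W(v)) · u_1 = 0  (should be 0).
Check: (v - proj_W(v)) · u_2 = 0  (should be 0).
Result: proj_W(v) = (-300/241, -65/241, 219/241, -243/241).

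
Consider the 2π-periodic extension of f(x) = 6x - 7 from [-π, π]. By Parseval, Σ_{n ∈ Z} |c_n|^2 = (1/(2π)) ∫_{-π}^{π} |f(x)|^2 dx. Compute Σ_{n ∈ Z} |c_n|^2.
Σ |c_n|^2 = 12π^2 + 49

Expand and integrate term by term over [-π, π]:
  ∫ (6x)^2 dx = 36·(2π^3/3); ∫ 2·6·(-7)·x dx = 0 (odd integrand); ∫ (-7)^2 dx = 49·2π.
So (1/(2π)) ∫_{-π}^{π} (6x - 7)^2 dx = 36π^2/3 + 49 = 12π^2 + 49.
Parseval ⇒ Σ |c_n|^2 = 12π^2 + 49.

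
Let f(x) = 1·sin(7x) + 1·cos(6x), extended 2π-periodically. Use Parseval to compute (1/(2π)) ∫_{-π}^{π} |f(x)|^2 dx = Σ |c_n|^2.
Σ |c_n|^2 = 1

Expand |f|^2 and use orthogonality of {sin(nx), cos(mx)} on [-π, π]:
  ∫_{-π}^{π} sin(nx)^2 dx = π, ∫ cos(mx)^2 dx = π, and cross terms integrate to 0.
So ∫_{-π}^{π} f(x)^2 dx = 1^2 · π + 1^2 · π = (1 + 1)π.
Divide by 2π: (1 + 1)/2 = 1.
By Parseval, this equals Σ |c_n|^2.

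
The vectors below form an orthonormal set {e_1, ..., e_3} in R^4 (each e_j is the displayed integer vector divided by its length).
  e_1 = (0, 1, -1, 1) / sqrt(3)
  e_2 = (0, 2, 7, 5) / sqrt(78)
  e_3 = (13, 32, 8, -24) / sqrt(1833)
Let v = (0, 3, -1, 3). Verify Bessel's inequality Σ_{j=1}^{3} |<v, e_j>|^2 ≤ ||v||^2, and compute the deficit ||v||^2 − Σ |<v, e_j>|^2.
Σ |<v, e_j>|^2 = 2677/141; ||v||^2 = 19; deficit = 2/141

Write each e_j = u_j / sqrt(<u_j, u_j>) where u_j is the displayed integer vector. Then <v, e_j> = <v, u_j> / sqrt(<u_j, u_j>), so |<v, e_j>|^2 = <v, u_j>^2 / <u_j, u_j>.
Coefficients: <v, e_1> = 7/sqrt(3), <v, e_2> = 14/sqrt(78), <v, e_3> = 16/sqrt(1833).
Square and sum: Σ |<v, e_j>|^2 = 2677/141.
Compute ||v||^2 = v·v = 19.
Deficit = 19 − 2677/141 = 2/141 ≥ 0, confirming Bessel's inequality. (The deficit equals ||v − Σ <v,e_j> e_j||^2, the squared distance from v to span{e_j}.)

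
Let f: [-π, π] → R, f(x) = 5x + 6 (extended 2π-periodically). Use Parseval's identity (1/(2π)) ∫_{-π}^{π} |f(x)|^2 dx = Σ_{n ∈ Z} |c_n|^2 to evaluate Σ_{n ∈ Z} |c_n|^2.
Σ |c_n|^2 = 25π^2/3 + 36

Expand and integrate term by term over [-π, π]:
  ∫ (5x)^2 dx = 25·(2π^3/3); ∫ 2·5·(6)·x dx = 0 (odd integrand); ∫ 6^2 dx = 36·2π.
So (1/(2π)) ∫_{-π}^{π} (5x + 6)^2 dx = 25π^2/3 + 36 = 25π^2/3 + 36.
Parseval ⇒ Σ |c_n|^2 = 25π^2/3 + 36.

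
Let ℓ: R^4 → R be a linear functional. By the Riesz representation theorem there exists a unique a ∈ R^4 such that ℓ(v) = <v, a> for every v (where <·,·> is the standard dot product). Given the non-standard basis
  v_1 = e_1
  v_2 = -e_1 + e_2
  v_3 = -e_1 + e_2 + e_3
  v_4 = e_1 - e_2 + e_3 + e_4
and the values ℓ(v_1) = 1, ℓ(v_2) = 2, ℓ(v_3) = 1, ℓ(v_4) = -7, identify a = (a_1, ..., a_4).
a = (1, 3, -1, -4)

Write a = (a_1, ..., a_4) in the standard basis. For each basis vector v_i, ℓ(v_i) = <v_i, a> is a linear equation in the a_j's. Collect the n equations into a matrix system V a = ℓ, where row i of V is v_i (expressed in the standard basis). Since V is invertible (lower-triangular with 1s on the diagonal, up to permutation), solve by back-substitution:
  V =
[[1, 0, 0, 0],
 [-1, 1, 0, 0],
 [-1, 1, 1, 0],
 [1, -1, 1, 1]]
  V a = (1, 2, 1, -7)
Solving gives a = (1, 3, -1, -4).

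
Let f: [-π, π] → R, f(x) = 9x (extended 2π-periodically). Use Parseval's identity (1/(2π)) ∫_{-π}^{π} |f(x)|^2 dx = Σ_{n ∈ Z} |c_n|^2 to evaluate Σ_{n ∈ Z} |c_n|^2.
Σ |c_n|^2 = 27π^2

Expand and integrate term by term over [-π, π]:
  ∫ (9x)^2 dx = 81·(2π^3/3); ∫ 2·9·(0)·x dx = 0 (odd integrand); ∫ 0^2 dx = 0·2π.
So (1/(2π)) ∫_{-π}^{π} (9x)^2 dx = 81π^2/3 + 0 = 27π^2.
Parseval ⇒ Σ |c_n|^2 = 27π^2.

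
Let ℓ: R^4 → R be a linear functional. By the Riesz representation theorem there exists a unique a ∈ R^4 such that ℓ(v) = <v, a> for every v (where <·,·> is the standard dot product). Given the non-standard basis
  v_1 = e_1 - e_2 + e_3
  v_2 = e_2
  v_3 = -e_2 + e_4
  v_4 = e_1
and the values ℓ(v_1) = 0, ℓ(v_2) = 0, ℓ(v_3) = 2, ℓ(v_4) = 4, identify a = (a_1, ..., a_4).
a = (4, 0, -4, 2)

Write a = (a_1, ..., a_4) in the standard basis. For each basis vector v_i, ℓ(v_i) = <v_i, a> is a linear equation in the a_j's. Collect the n equations into a matrix system V a = ℓ, where row i of V is v_i (expressed in the standard basis). Since V is invertible (lower-triangular with 1s on the diagonal, up to permutation), solve by back-substitution:
  V =
[[1, -1, 1, 0],
 [0, 1, 0, 0],
 [0, -1, 0, 1],
 [1, 0, 0, 0]]
  V a = (0, 0, 2, 4)
Solving gives a = (4, 0, -4, 2).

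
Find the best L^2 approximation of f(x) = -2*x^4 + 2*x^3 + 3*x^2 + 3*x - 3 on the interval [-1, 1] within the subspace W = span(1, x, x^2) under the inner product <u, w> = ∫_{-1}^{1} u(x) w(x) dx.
g(x) = 9*x^2/7 + 21*x/5 - 99/35

The best approximation g ∈ W is the orthogonal projection of f onto W. Writing g = a_0 + a_1 x + a_2 x^2, the coefficients solve the normal equations G · a = b where
  G_{ij} = <φ_i, φ_j> and b_i = <f, φ_i>, with φ_0 = 1, φ_1 = x, φ_2 = x^2.
G =
  [2, 0, 2/3]
  [0, 2/3, 0]
  [2/3, 0, 2/5],
b = (-24/5, 14/5, -48/35).
Solving gives a_0 = -99/35, a_1 = 21/5, a_2 = 9/7, so
  g(x) = 9*x^2/7 + 21*x/5 - 99/35.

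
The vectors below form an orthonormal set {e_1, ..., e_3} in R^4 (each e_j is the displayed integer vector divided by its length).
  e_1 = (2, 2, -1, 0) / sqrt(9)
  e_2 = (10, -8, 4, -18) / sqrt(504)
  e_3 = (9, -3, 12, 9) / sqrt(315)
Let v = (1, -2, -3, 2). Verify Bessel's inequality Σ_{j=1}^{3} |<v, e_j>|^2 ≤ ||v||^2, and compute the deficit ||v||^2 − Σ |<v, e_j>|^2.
Σ |<v, e_j>|^2 = 11/10; ||v||^2 = 18; deficit = 169/10

Write each e_j = u_j / sqrt(<u_j, u_j>) where u_j is the displayed integer vector. Then <v, e_j> = <v, u_j> / sqrt(<u_j, u_j>), so |<v, e_j>|^2 = <v, u_j>^2 / <u_j, u_j>.
Coefficients: <v, e_1> = 1/sqrt(9), <v, e_2> = -22/sqrt(504), <v, e_3> = -3/sqrt(315).
Square and sum: Σ |<v, e_j>|^2 = 11/10.
Compute ||v||^2 = v·v = 18.
Deficit = 18 − 11/10 = 169/10 ≥ 0, confirming Bessel's inequality. (The deficit equals ||v − Σ <v,e_j> e_j||^2, the squared distance from v to span{e_j}.)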